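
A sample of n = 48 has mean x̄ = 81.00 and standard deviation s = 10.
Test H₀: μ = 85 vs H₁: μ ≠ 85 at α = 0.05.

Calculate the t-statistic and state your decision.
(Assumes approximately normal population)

Answer: t = -2.7712, reject H₀

Derivation:
df = n - 1 = 47
SE = s/√n = 10/√48 = 1.4434
t = (x̄ - μ₀)/SE = (81.00 - 85)/1.4434 = -2.7712
Critical value: t_{0.025,47} = ±2.012
p-value ≈ 0.0080
Decision: reject H₀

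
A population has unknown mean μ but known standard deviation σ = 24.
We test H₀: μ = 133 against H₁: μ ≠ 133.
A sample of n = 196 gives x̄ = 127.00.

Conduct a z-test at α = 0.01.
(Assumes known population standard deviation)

Answer: z = -3.5000, reject H₀

Derivation:
Standard error: SE = σ/√n = 24/√196 = 1.7143
z-statistic: z = (x̄ - μ₀)/SE = (127.00 - 133)/1.7143 = -3.5000
Critical value: ±2.576
p-value = 0.0005
Decision: reject H₀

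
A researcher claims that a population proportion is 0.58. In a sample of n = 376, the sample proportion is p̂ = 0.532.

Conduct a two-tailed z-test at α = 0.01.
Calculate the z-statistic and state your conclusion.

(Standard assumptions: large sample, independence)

Answer: z = -1.8858, fail to reject H₀

Derivation:
H₀: p = 0.58, H₁: p ≠ 0.58
Standard error: SE = √(p₀(1-p₀)/n) = √(0.58×0.42/376) = 0.025453
z-statistic: z = (p̂ - p₀)/SE = (0.532 - 0.58)/0.025453 = -1.8858
Critical value: z_0.005 = ±2.576
p-value = 0.0593
Decision: fail to reject H₀ at α = 0.01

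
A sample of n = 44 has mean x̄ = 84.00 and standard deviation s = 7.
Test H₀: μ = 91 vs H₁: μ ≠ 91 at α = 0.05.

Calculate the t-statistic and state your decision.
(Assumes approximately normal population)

df = n - 1 = 43
SE = s/√n = 7/√44 = 1.0553
t = (x̄ - μ₀)/SE = (84.00 - 91)/1.0553 = -6.6332
Critical value: t_{0.025,43} = ±2.017
p-value < 0.0001
Decision: reject H₀

Answer: t = -6.6332, reject H₀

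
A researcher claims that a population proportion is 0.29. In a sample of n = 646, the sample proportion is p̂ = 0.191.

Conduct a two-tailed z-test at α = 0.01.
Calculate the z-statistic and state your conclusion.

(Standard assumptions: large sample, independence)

H₀: p = 0.29, H₁: p ≠ 0.29
Standard error: SE = √(p₀(1-p₀)/n) = √(0.29×0.71/646) = 0.017853
z-statistic: z = (p̂ - p₀)/SE = (0.191 - 0.29)/0.017853 = -5.5453
Critical value: z_0.005 = ±2.576
p-value < 0.0001
Decision: reject H₀ at α = 0.01

Answer: z = -5.5453, reject H₀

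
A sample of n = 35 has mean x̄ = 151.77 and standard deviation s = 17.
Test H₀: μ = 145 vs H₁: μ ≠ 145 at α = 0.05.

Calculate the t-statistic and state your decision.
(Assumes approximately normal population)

Answer: t = 2.3560, reject H₀

Derivation:
df = n - 1 = 34
SE = s/√n = 17/√35 = 2.8735
t = (x̄ - μ₀)/SE = (151.77 - 145)/2.8735 = 2.3560
Critical value: t_{0.025,34} = ±2.032
p-value ≈ 0.0244
Decision: reject H₀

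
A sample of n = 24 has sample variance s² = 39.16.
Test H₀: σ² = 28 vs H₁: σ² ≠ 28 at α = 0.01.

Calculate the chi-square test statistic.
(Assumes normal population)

Answer: χ² = 32.1671, fail to reject H₀

Derivation:
df = n - 1 = 23
χ² = (n-1)s²/σ₀² = 23×39.16/28 = 32.1671
Critical values: χ²_{0.995,23} = 9.260, χ²_{0.005,23} = 44.181
Rejection region: χ² < 9.260 or χ² > 44.181
Decision: fail to reject H₀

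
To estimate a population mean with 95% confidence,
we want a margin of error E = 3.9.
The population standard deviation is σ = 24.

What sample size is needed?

Answer: n = 146

Derivation:
z_0.025 = 1.960
n = (z×σ/E)² = (1.960×24/3.9)²
n = 145.4807
Round up: n = 146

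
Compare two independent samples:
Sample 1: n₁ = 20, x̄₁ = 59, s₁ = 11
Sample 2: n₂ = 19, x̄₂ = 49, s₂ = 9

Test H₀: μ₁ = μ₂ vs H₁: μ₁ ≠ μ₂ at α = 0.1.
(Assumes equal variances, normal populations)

Answer: t = 3.0977, reject H₀

Derivation:
Pooled variance: s²_p = [19×11² + 18×9²]/(37) = 101.5405
s_p = 10.0767
SE = s_p×√(1/n₁ + 1/n₂) = 10.0767×√(1/20 + 1/19) = 3.2282
t = (x̄₁ - x̄₂)/SE = (59 - 49)/3.2282 = 3.0977
df = 37, t-critical = ±1.687
Decision: reject H₀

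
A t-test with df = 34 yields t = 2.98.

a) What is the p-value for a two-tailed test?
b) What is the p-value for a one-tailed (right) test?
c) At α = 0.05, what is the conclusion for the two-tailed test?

Using t-distribution with df = 34:
a) Two-tailed: p = 2×P(T > 2.98) = 0.0053
b) One-tailed: p = P(T > 2.98) = 0.0026
c) 0.0053 < 0.05, reject H₀

Answer: a) 0.0053, b) 0.0026, c) reject H₀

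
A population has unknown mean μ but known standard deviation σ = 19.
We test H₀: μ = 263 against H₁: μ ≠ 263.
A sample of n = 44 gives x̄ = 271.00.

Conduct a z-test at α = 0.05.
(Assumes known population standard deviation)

Answer: z = 2.7929, reject H₀

Derivation:
Standard error: SE = σ/√n = 19/√44 = 2.8644
z-statistic: z = (x̄ - μ₀)/SE = (271.00 - 263)/2.8644 = 2.7929
Critical value: ±1.960
p-value = 0.0052
Decision: reject H₀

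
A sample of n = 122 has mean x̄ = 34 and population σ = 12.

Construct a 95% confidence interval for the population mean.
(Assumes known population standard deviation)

Answer: (31.8707, 36.1293)

Derivation:
Confidence level: 95%, α = 0.05
z_0.025 = 1.960
SE = σ/√n = 12/√122 = 1.0864
Margin of error = 1.960 × 1.0864 = 2.1293
CI: x̄ ± margin = 34 ± 2.1293
CI: (31.8707, 36.1293)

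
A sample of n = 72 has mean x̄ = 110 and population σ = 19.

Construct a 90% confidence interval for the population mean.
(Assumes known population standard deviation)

Answer: (106.3165, 113.6835)

Derivation:
Confidence level: 90%, α = 0.1
z_0.05 = 1.645
SE = σ/√n = 19/√72 = 2.2392
Margin of error = 1.645 × 2.2392 = 3.6835
CI: x̄ ± margin = 110 ± 3.6835
CI: (106.3165, 113.6835)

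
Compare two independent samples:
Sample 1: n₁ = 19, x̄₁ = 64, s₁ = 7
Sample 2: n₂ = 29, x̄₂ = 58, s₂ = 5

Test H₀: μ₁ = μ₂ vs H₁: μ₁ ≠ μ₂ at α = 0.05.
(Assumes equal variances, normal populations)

Pooled variance: s²_p = [18×7² + 28×5²]/(46) = 34.3913
s_p = 5.8644
SE = s_p×√(1/n₁ + 1/n₂) = 5.8644×√(1/19 + 1/29) = 1.7309
t = (x̄₁ - x̄₂)/SE = (64 - 58)/1.7309 = 3.4664
df = 46, t-critical = ±2.013
Decision: reject H₀

Answer: t = 3.4664, reject H₀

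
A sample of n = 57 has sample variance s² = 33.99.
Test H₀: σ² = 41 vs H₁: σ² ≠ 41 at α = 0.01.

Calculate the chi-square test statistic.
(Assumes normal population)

Answer: χ² = 46.4254, fail to reject H₀

Derivation:
df = n - 1 = 56
χ² = (n-1)s²/σ₀² = 56×33.99/41 = 46.4254
Critical values: χ²_{0.995,56} = 32.490, χ²_{0.005,56} = 86.994
Rejection region: χ² < 32.490 or χ² > 86.994
Decision: fail to reject H₀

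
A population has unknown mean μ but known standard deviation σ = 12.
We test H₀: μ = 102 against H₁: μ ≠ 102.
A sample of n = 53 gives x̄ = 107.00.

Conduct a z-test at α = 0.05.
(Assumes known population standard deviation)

Answer: z = 3.0334, reject H₀

Derivation:
Standard error: SE = σ/√n = 12/√53 = 1.6483
z-statistic: z = (x̄ - μ₀)/SE = (107.00 - 102)/1.6483 = 3.0334
Critical value: ±1.960
p-value = 0.0024
Decision: reject H₀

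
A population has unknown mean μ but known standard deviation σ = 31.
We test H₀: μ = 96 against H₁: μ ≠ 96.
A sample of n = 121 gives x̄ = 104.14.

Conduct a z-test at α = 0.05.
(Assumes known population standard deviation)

Answer: z = 2.8884, reject H₀

Derivation:
Standard error: SE = σ/√n = 31/√121 = 2.8182
z-statistic: z = (x̄ - μ₀)/SE = (104.14 - 96)/2.8182 = 2.8884
Critical value: ±1.960
p-value = 0.0039
Decision: reject H₀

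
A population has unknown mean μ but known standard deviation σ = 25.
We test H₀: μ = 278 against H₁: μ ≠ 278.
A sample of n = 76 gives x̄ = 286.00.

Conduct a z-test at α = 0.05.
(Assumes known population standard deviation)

Answer: z = 2.7897, reject H₀

Derivation:
Standard error: SE = σ/√n = 25/√76 = 2.8677
z-statistic: z = (x̄ - μ₀)/SE = (286.00 - 278)/2.8677 = 2.7897
Critical value: ±1.960
p-value = 0.0053
Decision: reject H₀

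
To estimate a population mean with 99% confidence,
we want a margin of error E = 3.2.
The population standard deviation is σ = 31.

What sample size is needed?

z_0.005 = 2.576
n = (z×σ/E)² = (2.576×31/3.2)²
n = 622.7520
Round up: n = 623

Answer: n = 623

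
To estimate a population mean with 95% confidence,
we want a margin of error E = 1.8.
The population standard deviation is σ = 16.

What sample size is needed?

Answer: n = 304

Derivation:
z_0.025 = 1.960
n = (z×σ/E)² = (1.960×16/1.8)²
n = 303.5338
Round up: n = 304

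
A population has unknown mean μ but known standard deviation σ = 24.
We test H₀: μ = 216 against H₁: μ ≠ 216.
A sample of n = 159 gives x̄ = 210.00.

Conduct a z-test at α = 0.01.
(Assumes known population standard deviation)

Answer: z = -3.1524, reject H₀

Derivation:
Standard error: SE = σ/√n = 24/√159 = 1.9033
z-statistic: z = (x̄ - μ₀)/SE = (210.00 - 216)/1.9033 = -3.1524
Critical value: ±2.576
p-value = 0.0016
Decision: reject H₀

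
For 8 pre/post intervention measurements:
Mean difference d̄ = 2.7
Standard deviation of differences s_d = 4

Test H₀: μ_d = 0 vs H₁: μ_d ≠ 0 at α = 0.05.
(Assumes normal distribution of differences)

Answer: t = 1.9092, fail to reject H₀

Derivation:
df = n - 1 = 7
SE = s_d/√n = 4/√8 = 1.4142
t = d̄/SE = 2.7/1.4142 = 1.9092
Critical value: t_{0.025,7} = ±2.365
p-value ≈ 0.0979
Decision: fail to reject H₀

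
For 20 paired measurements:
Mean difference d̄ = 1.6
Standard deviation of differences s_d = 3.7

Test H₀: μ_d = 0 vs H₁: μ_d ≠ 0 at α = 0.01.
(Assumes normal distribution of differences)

df = n - 1 = 19
SE = s_d/√n = 3.7/√20 = 0.8273
t = d̄/SE = 1.6/0.8273 = 1.9340
Critical value: t_{0.005,19} = ±2.861
p-value ≈ 0.0681
Decision: fail to reject H₀

Answer: t = 1.9340, fail to reject H₀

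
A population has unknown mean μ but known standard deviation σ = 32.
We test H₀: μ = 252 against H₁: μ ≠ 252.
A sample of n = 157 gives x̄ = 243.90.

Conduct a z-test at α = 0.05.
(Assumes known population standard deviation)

Answer: z = -3.1716, reject H₀

Derivation:
Standard error: SE = σ/√n = 32/√157 = 2.5539
z-statistic: z = (x̄ - μ₀)/SE = (243.90 - 252)/2.5539 = -3.1716
Critical value: ±1.960
p-value = 0.0015
Decision: reject H₀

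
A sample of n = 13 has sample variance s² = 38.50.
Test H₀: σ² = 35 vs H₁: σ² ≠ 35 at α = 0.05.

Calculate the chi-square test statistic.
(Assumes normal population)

Answer: χ² = 13.2000, fail to reject H₀

Derivation:
df = n - 1 = 12
χ² = (n-1)s²/σ₀² = 12×38.50/35 = 13.2000
Critical values: χ²_{0.975,12} = 4.404, χ²_{0.025,12} = 23.337
Rejection region: χ² < 4.404 or χ² > 23.337
Decision: fail to reject H₀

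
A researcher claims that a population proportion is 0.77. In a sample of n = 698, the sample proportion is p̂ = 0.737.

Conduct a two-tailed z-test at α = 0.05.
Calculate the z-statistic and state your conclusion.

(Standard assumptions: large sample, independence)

H₀: p = 0.77, H₁: p ≠ 0.77
Standard error: SE = √(p₀(1-p₀)/n) = √(0.77×0.23/698) = 0.015929
z-statistic: z = (p̂ - p₀)/SE = (0.737 - 0.77)/0.015929 = -2.0717
Critical value: z_0.025 = ±1.960
p-value = 0.0383
Decision: reject H₀ at α = 0.05

Answer: z = -2.0717, reject H₀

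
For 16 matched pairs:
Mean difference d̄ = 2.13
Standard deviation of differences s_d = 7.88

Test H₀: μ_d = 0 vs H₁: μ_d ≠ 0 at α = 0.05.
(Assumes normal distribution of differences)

df = n - 1 = 15
SE = s_d/√n = 7.88/√16 = 1.9700
t = d̄/SE = 2.13/1.9700 = 1.0812
Critical value: t_{0.025,15} = ±2.131
p-value ≈ 0.2967
Decision: fail to reject H₀

Answer: t = 1.0812, fail to reject H₀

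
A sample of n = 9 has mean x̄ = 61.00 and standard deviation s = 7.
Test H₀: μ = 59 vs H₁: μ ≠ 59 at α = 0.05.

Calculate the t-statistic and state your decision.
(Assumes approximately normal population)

Answer: t = 0.8572, fail to reject H₀

Derivation:
df = n - 1 = 8
SE = s/√n = 7/√9 = 2.3333
t = (x̄ - μ₀)/SE = (61.00 - 59)/2.3333 = 0.8572
Critical value: t_{0.025,8} = ±2.306
p-value ≈ 0.4163
Decision: fail to reject H₀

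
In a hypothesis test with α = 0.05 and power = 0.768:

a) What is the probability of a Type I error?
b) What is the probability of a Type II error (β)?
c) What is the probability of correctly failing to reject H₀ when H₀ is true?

a) Type I error probability = α = 0.05
b) Power = P(reject H₀ | H₁ true) = 1 - β = 0.768, so Type II error probability = β = 1 - Power = 0.232
c) P(fail to reject H₀ | H₀ true) = 1 - α = 0.95

Answer: a) 0.05, b) 0.232, c) 0.95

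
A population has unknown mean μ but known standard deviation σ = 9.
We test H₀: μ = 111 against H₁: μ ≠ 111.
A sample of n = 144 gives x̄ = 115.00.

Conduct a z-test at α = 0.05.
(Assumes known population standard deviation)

Standard error: SE = σ/√n = 9/√144 = 0.7500
z-statistic: z = (x̄ - μ₀)/SE = (115.00 - 111)/0.7500 = 5.3333
Critical value: ±1.960
p-value < 0.0001
Decision: reject H₀

Answer: z = 5.3333, reject H₀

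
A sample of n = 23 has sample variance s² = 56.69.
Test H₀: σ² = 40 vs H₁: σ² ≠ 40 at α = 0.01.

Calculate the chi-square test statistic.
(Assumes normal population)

Answer: χ² = 31.1795, fail to reject H₀

Derivation:
df = n - 1 = 22
χ² = (n-1)s²/σ₀² = 22×56.69/40 = 31.1795
Critical values: χ²_{0.995,22} = 8.643, χ²_{0.005,22} = 42.796
Rejection region: χ² < 8.643 or χ² > 42.796
Decision: fail to reject H₀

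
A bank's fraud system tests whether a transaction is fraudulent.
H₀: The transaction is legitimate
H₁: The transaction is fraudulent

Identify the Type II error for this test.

Answer: Allowing a fraudulent transaction to go through

Derivation:
Type I error: rejecting H₀ when it is actually true (false positive).
Type II error: failing to reject H₀ when H₁ is actually true (false negative).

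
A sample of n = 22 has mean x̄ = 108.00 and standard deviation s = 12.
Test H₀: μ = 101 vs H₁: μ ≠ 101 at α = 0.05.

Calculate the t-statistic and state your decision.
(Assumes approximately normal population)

Answer: t = 2.7361, reject H₀

Derivation:
df = n - 1 = 21
SE = s/√n = 12/√22 = 2.5584
t = (x̄ - μ₀)/SE = (108.00 - 101)/2.5584 = 2.7361
Critical value: t_{0.025,21} = ±2.080
p-value ≈ 0.0124
Decision: reject H₀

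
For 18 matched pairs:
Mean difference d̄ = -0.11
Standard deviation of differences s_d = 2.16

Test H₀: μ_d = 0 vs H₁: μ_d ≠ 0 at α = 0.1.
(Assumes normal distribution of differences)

Answer: t = -0.2161, fail to reject H₀

Derivation:
df = n - 1 = 17
SE = s_d/√n = 2.16/√18 = 0.5091
t = d̄/SE = -0.11/0.5091 = -0.2161
Critical value: t_{0.05,17} = ±1.740
p-value ≈ 0.8315
Decision: fail to reject H₀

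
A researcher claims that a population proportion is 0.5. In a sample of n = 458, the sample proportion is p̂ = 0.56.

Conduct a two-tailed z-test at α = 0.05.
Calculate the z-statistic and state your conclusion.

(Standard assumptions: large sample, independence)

H₀: p = 0.5, H₁: p ≠ 0.5
Standard error: SE = √(p₀(1-p₀)/n) = √(0.5×0.5/458) = 0.023363
z-statistic: z = (p̂ - p₀)/SE = (0.56 - 0.5)/0.023363 = 2.5682
Critical value: z_0.025 = ±1.960
p-value = 0.0102
Decision: reject H₀ at α = 0.05

Answer: z = 2.5682, reject H₀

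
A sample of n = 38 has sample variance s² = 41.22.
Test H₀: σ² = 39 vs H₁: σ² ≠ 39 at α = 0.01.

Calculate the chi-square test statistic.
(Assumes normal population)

df = n - 1 = 37
χ² = (n-1)s²/σ₀² = 37×41.22/39 = 39.1062
Critical values: χ²_{0.995,37} = 18.586, χ²_{0.005,37} = 62.883
Rejection region: χ² < 18.586 or χ² > 62.883
Decision: fail to reject H₀

Answer: χ² = 39.1062, fail to reject H₀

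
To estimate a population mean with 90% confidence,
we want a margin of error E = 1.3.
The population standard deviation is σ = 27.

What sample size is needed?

z_0.05 = 1.645
n = (z×σ/E)² = (1.645×27/1.3)²
n = 1167.2735
Round up: n = 1168

Answer: n = 1168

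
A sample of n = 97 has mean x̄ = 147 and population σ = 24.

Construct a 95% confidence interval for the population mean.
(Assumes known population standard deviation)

Confidence level: 95%, α = 0.05
z_0.025 = 1.960
SE = σ/√n = 24/√97 = 2.4368
Margin of error = 1.960 × 2.4368 = 4.7761
CI: x̄ ± margin = 147 ± 4.7761
CI: (142.2239, 151.7761)

Answer: (142.2239, 151.7761)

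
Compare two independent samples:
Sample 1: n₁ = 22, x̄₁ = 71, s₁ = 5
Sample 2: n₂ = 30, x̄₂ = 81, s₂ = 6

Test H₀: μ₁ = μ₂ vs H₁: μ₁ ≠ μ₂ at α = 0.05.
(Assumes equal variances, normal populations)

Pooled variance: s²_p = [21×5² + 29×6²]/(50) = 31.3800
s_p = 5.6018
SE = s_p×√(1/n₁ + 1/n₂) = 5.6018×√(1/22 + 1/30) = 1.5724
t = (x̄₁ - x̄₂)/SE = (71 - 81)/1.5724 = -6.3597
df = 50, t-critical = ±2.009
Decision: reject H₀

Answer: t = -6.3597, reject H₀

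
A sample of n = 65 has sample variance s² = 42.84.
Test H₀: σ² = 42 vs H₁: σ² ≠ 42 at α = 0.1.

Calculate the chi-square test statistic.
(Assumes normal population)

df = n - 1 = 64
χ² = (n-1)s²/σ₀² = 64×42.84/42 = 65.2800
Critical values: χ²_{0.95,64} = 46.595, χ²_{0.05,64} = 83.675
Rejection region: χ² < 46.595 or χ² > 83.675
Decision: fail to reject H₀

Answer: χ² = 65.2800, fail to reject H₀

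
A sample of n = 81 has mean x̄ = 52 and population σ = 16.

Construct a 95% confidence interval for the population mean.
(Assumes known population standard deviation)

Answer: (48.5155, 55.4845)

Derivation:
Confidence level: 95%, α = 0.05
z_0.025 = 1.960
SE = σ/√n = 16/√81 = 1.7778
Margin of error = 1.960 × 1.7778 = 3.4845
CI: x̄ ± margin = 52 ± 3.4845
CI: (48.5155, 55.4845)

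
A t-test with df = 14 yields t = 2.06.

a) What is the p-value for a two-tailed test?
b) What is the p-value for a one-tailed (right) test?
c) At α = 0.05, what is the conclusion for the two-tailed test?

Answer: a) 0.0585, b) 0.0292, c) fail to reject H₀

Derivation:
Using t-distribution with df = 14:
a) Two-tailed: p = 2×P(T > 2.06) = 0.0585
b) One-tailed: p = P(T > 2.06) = 0.0292
c) 0.0585 ≥ 0.05, fail to reject H₀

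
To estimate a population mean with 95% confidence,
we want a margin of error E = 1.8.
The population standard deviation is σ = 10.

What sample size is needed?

z_0.025 = 1.960
n = (z×σ/E)² = (1.960×10/1.8)²
n = 118.5679
Round up: n = 119

Answer: n = 119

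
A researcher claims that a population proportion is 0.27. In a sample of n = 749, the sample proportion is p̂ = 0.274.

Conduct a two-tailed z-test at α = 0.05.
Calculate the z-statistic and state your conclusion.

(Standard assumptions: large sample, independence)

Answer: z = 0.2466, fail to reject H₀

Derivation:
H₀: p = 0.27, H₁: p ≠ 0.27
Standard error: SE = √(p₀(1-p₀)/n) = √(0.27×0.73/749) = 0.016222
z-statistic: z = (p̂ - p₀)/SE = (0.274 - 0.27)/0.016222 = 0.2466
Critical value: z_0.025 = ±1.960
p-value = 0.8052
Decision: fail to reject H₀ at α = 0.05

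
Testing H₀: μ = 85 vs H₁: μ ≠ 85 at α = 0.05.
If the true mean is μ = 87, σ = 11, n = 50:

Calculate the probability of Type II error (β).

SE = σ/√n = 11/√50 = 1.5556
Critical values: μ₀ ± z_0.025×SE = 85 ± 1.960×1.5556
Acceptance region: (81.9510, 88.0490)
Under H₁ (μ = 87): z_high = (88.0490 - 87)/1.5556 = 0.6743, z_low = (81.9510 - 87)/1.5556 = -3.2457
β = P(not reject | H₁) = Φ(0.6743) - Φ(-3.2457) ≈ 0.7494

Answer: β ≈ 0.7494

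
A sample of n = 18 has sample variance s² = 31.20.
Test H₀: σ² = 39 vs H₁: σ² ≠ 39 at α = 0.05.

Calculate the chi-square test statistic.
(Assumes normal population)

Answer: χ² = 13.6000, fail to reject H₀

Derivation:
df = n - 1 = 17
χ² = (n-1)s²/σ₀² = 17×31.20/39 = 13.6000
Critical values: χ²_{0.975,17} = 7.564, χ²_{0.025,17} = 30.191
Rejection region: χ² < 7.564 or χ² > 30.191
Decision: fail to reject H₀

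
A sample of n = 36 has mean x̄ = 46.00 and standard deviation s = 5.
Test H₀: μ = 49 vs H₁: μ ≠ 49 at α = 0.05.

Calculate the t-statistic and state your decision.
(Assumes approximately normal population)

Answer: t = -3.6001, reject H₀

Derivation:
df = n - 1 = 35
SE = s/√n = 5/√36 = 0.8333
t = (x̄ - μ₀)/SE = (46.00 - 49)/0.8333 = -3.6001
Critical value: t_{0.025,35} = ±2.030
p-value ≈ 0.0010
Decision: reject H₀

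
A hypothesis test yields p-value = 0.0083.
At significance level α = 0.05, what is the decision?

Compare p-value to α:
0.0083 < 0.05
Decision: reject H₀

Answer: reject H₀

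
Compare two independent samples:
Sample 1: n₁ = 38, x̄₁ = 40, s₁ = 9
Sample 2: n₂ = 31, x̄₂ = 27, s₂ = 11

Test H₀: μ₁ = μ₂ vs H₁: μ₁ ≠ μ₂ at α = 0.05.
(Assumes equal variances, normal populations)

Pooled variance: s²_p = [37×9² + 30×11²]/(67) = 98.9104
s_p = 9.9454
SE = s_p×√(1/n₁ + 1/n₂) = 9.9454×√(1/38 + 1/31) = 2.4070
t = (x̄₁ - x̄₂)/SE = (40 - 27)/2.4070 = 5.4009
df = 67, t-critical = ±1.996
Decision: reject H₀

Answer: t = 5.4009, reject H₀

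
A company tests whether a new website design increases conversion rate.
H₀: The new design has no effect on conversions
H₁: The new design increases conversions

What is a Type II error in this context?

Answer: Keeping the old design when the new one would have increased conversions

Derivation:
A Type I error (probability α) occurs when we reject a true H₀.
A Type II error (probability β) occurs when we fail to reject a false H₀.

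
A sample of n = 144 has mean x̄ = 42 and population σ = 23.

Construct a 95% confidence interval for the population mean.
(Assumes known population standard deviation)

Confidence level: 95%, α = 0.05
z_0.025 = 1.960
SE = σ/√n = 23/√144 = 1.9167
Margin of error = 1.960 × 1.9167 = 3.7567
CI: x̄ ± margin = 42 ± 3.7567
CI: (38.2433, 45.7567)

Answer: (38.2433, 45.7567)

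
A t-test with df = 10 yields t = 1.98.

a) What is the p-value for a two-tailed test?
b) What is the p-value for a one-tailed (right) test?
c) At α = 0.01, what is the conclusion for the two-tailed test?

Using t-distribution with df = 10:
a) Two-tailed: p = 2×P(T > 1.98) = 0.0759
b) One-tailed: p = P(T > 1.98) = 0.0379
c) 0.0759 ≥ 0.01, fail to reject H₀

Answer: a) 0.0759, b) 0.0379, c) fail to reject H₀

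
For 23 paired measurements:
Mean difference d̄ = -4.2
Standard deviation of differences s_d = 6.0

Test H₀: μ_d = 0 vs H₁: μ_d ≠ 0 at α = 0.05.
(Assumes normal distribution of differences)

df = n - 1 = 22
SE = s_d/√n = 6.0/√23 = 1.2511
t = d̄/SE = -4.2/1.2511 = -3.3570
Critical value: t_{0.025,22} = ±2.074
p-value ≈ 0.0028
Decision: reject H₀

Answer: t = -3.3570, reject H₀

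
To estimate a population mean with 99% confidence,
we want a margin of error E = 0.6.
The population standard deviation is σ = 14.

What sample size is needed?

Answer: n = 3613

Derivation:
z_0.005 = 2.576
n = (z×σ/E)² = (2.576×14/0.6)²
n = 3612.8114
Round up: n = 3613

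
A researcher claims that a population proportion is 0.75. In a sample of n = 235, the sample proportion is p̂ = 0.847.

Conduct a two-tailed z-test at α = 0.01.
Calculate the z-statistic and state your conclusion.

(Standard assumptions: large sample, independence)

Answer: z = 3.4340, reject H₀

Derivation:
H₀: p = 0.75, H₁: p ≠ 0.75
Standard error: SE = √(p₀(1-p₀)/n) = √(0.75×0.25/235) = 0.028247
z-statistic: z = (p̂ - p₀)/SE = (0.847 - 0.75)/0.028247 = 3.4340
Critical value: z_0.005 = ±2.576
p-value = 0.0006
Decision: reject H₀ at α = 0.01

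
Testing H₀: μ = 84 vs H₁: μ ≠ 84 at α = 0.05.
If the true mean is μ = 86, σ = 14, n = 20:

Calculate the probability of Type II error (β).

SE = σ/√n = 14/√20 = 3.1305
Critical values: μ₀ ± z_0.025×SE = 84 ± 1.960×3.1305
Acceptance region: (77.8642, 90.1358)
Under H₁ (μ = 86): z_high = (90.1358 - 86)/3.1305 = 1.3211, z_low = (77.8642 - 86)/3.1305 = -2.5989
β = P(not reject | H₁) = Φ(1.3211) - Φ(-2.5989) ≈ 0.9021

Answer: β ≈ 0.9021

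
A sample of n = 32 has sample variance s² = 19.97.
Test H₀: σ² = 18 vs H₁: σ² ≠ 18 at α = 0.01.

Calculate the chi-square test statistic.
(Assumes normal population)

Answer: χ² = 34.3928, fail to reject H₀

Derivation:
df = n - 1 = 31
χ² = (n-1)s²/σ₀² = 31×19.97/18 = 34.3928
Critical values: χ²_{0.995,31} = 14.458, χ²_{0.005,31} = 55.003
Rejection region: χ² < 14.458 or χ² > 55.003
Decision: fail to reject H₀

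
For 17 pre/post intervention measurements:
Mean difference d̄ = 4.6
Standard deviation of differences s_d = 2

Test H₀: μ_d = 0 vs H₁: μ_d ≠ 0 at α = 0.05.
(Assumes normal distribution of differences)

df = n - 1 = 16
SE = s_d/√n = 2/√17 = 0.4851
t = d̄/SE = 4.6/0.4851 = 9.4826
Critical value: t_{0.025,16} = ±2.120
p-value < 0.0001
Decision: reject H₀

Answer: t = 9.4826, reject H₀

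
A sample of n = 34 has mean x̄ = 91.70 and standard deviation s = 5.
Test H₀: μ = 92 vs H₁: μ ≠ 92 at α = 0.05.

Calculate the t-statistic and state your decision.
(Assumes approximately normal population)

df = n - 1 = 33
SE = s/√n = 5/√34 = 0.8575
t = (x̄ - μ₀)/SE = (91.70 - 92)/0.8575 = -0.3499
Critical value: t_{0.025,33} = ±2.035
p-value ≈ 0.7286
Decision: fail to reject H₀

Answer: t = -0.3499, fail to reject H₀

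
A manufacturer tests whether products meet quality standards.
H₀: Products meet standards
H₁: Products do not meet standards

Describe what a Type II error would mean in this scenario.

Answer: Accepting products as meeting standards when they don't

Derivation:
A Type I error (probability α) occurs when we reject a true H₀.
A Type II error (probability β) occurs when we fail to reject a false H₀.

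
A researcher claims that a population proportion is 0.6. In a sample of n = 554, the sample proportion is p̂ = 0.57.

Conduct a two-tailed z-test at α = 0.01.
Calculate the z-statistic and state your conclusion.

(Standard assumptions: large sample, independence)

Answer: z = -1.4413, fail to reject H₀

Derivation:
H₀: p = 0.6, H₁: p ≠ 0.6
Standard error: SE = √(p₀(1-p₀)/n) = √(0.6×0.4/554) = 0.020814
z-statistic: z = (p̂ - p₀)/SE = (0.57 - 0.6)/0.020814 = -1.4413
Critical value: z_0.005 = ±2.576
p-value = 0.1495
Decision: fail to reject H₀ at α = 0.01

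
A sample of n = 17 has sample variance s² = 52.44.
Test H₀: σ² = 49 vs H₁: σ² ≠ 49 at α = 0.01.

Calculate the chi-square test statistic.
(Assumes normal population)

df = n - 1 = 16
χ² = (n-1)s²/σ₀² = 16×52.44/49 = 17.1233
Critical values: χ²_{0.995,16} = 5.142, χ²_{0.005,16} = 34.267
Rejection region: χ² < 5.142 or χ² > 34.267
Decision: fail to reject H₀

Answer: χ² = 17.1233, fail to reject H₀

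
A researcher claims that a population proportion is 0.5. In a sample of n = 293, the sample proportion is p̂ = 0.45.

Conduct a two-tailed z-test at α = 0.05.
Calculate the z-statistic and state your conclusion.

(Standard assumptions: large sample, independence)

H₀: p = 0.5, H₁: p ≠ 0.5
Standard error: SE = √(p₀(1-p₀)/n) = √(0.5×0.5/293) = 0.029210
z-statistic: z = (p̂ - p₀)/SE = (0.45 - 0.5)/0.029210 = -1.7117
Critical value: z_0.025 = ±1.960
p-value = 0.0870
Decision: fail to reject H₀ at α = 0.05

Answer: z = -1.7117, fail to reject H₀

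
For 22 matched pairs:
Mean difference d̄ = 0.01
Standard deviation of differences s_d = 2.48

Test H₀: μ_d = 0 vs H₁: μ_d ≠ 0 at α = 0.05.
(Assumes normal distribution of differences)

df = n - 1 = 21
SE = s_d/√n = 2.48/√22 = 0.5287
t = d̄/SE = 0.01/0.5287 = 0.0189
Critical value: t_{0.025,21} = ±2.080
p-value ≈ 0.9851
Decision: fail to reject H₀

Answer: t = 0.0189, fail to reject H₀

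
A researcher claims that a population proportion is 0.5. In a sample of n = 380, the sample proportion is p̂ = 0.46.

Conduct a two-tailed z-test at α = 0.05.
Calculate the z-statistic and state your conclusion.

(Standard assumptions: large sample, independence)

H₀: p = 0.5, H₁: p ≠ 0.5
Standard error: SE = √(p₀(1-p₀)/n) = √(0.5×0.5/380) = 0.025649
z-statistic: z = (p̂ - p₀)/SE = (0.46 - 0.5)/0.025649 = -1.5595
Critical value: z_0.025 = ±1.960
p-value = 0.1189
Decision: fail to reject H₀ at α = 0.05

Answer: z = -1.5595, fail to reject H₀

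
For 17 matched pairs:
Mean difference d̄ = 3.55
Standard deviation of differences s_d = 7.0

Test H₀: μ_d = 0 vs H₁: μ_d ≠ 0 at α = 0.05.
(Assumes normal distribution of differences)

Answer: t = 2.0911, fail to reject H₀

Derivation:
df = n - 1 = 16
SE = s_d/√n = 7.0/√17 = 1.6977
t = d̄/SE = 3.55/1.6977 = 2.0911
Critical value: t_{0.025,16} = ±2.120
p-value ≈ 0.0528
Decision: fail to reject H₀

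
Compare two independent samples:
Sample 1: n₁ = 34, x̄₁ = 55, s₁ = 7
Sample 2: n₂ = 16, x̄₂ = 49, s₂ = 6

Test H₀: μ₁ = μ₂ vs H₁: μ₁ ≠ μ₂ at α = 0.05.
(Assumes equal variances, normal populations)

Pooled variance: s²_p = [33×7² + 15×6²]/(48) = 44.9375
s_p = 6.7035
SE = s_p×√(1/n₁ + 1/n₂) = 6.7035×√(1/34 + 1/16) = 2.0323
t = (x̄₁ - x̄₂)/SE = (55 - 49)/2.0323 = 2.9523
df = 48, t-critical = ±2.011
Decision: reject H₀

Answer: t = 2.9523, reject H₀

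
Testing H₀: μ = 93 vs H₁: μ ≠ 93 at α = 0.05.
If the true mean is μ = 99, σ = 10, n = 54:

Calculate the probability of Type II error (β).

Answer: β ≈ 0.0072

Derivation:
SE = σ/√n = 10/√54 = 1.3608
Critical values: μ₀ ± z_0.025×SE = 93 ± 1.960×1.3608
Acceptance region: (90.3328, 95.6672)
Under H₁ (μ = 99): z_high = (95.6672 - 99)/1.3608 = -2.4491, z_low = (90.3328 - 99)/1.3608 = -6.3692
β = P(not reject | H₁) = Φ(-2.4491) - Φ(-6.3692) ≈ 0.0072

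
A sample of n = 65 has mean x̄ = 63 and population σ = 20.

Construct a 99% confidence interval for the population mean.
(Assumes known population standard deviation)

Confidence level: 99%, α = 0.01
z_0.005 = 2.576
SE = σ/√n = 20/√65 = 2.4807
Margin of error = 2.576 × 2.4807 = 6.3903
CI: x̄ ± margin = 63 ± 6.3903
CI: (56.6097, 69.3903)

Answer: (56.6097, 69.3903)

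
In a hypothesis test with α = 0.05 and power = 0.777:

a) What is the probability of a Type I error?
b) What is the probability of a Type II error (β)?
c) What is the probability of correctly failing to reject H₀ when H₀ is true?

a) Type I error probability = α = 0.05
b) Power = P(reject H₀ | H₁ true) = 1 - β = 0.777, so Type II error probability = β = 1 - Power = 0.223
c) P(fail to reject H₀ | H₀ true) = 1 - α = 0.95

Answer: a) 0.05, b) 0.223, c) 0.95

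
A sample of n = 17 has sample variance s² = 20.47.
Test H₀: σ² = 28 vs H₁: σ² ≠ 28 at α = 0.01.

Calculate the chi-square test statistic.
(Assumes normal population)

Answer: χ² = 11.6971, fail to reject H₀

Derivation:
df = n - 1 = 16
χ² = (n-1)s²/σ₀² = 16×20.47/28 = 11.6971
Critical values: χ²_{0.995,16} = 5.142, χ²_{0.005,16} = 34.267
Rejection region: χ² < 5.142 or χ² > 34.267
Decision: fail to reject H₀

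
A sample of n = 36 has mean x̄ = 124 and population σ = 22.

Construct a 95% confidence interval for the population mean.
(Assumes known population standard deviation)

Confidence level: 95%, α = 0.05
z_0.025 = 1.960
SE = σ/√n = 22/√36 = 3.6667
Margin of error = 1.960 × 3.6667 = 7.1867
CI: x̄ ± margin = 124 ± 7.1867
CI: (116.8133, 131.1867)

Answer: (116.8133, 131.1867)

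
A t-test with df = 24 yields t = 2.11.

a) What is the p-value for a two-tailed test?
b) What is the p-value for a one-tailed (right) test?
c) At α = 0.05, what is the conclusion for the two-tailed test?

Answer: a) 0.0455, b) 0.0227, c) reject H₀

Derivation:
Using t-distribution with df = 24:
a) Two-tailed: p = 2×P(T > 2.11) = 0.0455
b) One-tailed: p = P(T > 2.11) = 0.0227
c) 0.0455 < 0.05, reject H₀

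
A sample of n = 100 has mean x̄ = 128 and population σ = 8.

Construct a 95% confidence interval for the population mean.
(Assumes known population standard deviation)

Answer: (126.4320, 129.5680)

Derivation:
Confidence level: 95%, α = 0.05
z_0.025 = 1.960
SE = σ/√n = 8/√100 = 0.8000
Margin of error = 1.960 × 0.8000 = 1.5680
CI: x̄ ± margin = 128 ± 1.5680
CI: (126.4320, 129.5680)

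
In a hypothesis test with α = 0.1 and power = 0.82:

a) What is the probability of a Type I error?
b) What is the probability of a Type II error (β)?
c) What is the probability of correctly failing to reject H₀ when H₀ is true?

Answer: a) 0.1, b) 0.18, c) 0.9

Derivation:
a) Type I error probability = α = 0.1
b) Power = P(reject H₀ | H₁ true) = 1 - β = 0.82, so Type II error probability = β = 1 - Power = 0.18
c) P(fail to reject H₀ | H₀ true) = 1 - α = 0.9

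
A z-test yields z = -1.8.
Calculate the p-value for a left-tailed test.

Answer: p-value ≈ 0.0359

Derivation:
For z = -1.8:
p = P(Z < -1.8) = Φ(-1.8) = 0.0359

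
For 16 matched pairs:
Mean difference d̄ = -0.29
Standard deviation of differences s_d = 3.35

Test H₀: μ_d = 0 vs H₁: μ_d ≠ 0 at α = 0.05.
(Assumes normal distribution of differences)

Answer: t = -0.3463, fail to reject H₀

Derivation:
df = n - 1 = 15
SE = s_d/√n = 3.35/√16 = 0.8375
t = d̄/SE = -0.29/0.8375 = -0.3463
Critical value: t_{0.025,15} = ±2.131
p-value ≈ 0.7339
Decision: fail to reject H₀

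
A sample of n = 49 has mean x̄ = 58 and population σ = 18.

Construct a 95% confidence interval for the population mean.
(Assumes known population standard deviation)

Answer: (52.9601, 63.0399)

Derivation:
Confidence level: 95%, α = 0.05
z_0.025 = 1.960
SE = σ/√n = 18/√49 = 2.5714
Margin of error = 1.960 × 2.5714 = 5.0399
CI: x̄ ± margin = 58 ± 5.0399
CI: (52.9601, 63.0399)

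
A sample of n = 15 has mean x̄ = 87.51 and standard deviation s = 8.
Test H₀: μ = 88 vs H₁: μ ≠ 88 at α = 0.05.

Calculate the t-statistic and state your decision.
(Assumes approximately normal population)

Answer: t = -0.2372, fail to reject H₀

Derivation:
df = n - 1 = 14
SE = s/√n = 8/√15 = 2.0656
t = (x̄ - μ₀)/SE = (87.51 - 88)/2.0656 = -0.2372
Critical value: t_{0.025,14} = ±2.145
p-value ≈ 0.8159
Decision: fail to reject H₀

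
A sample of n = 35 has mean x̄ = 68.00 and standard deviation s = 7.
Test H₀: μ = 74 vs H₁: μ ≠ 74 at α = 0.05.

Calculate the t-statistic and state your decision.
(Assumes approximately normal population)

df = n - 1 = 34
SE = s/√n = 7/√35 = 1.1832
t = (x̄ - μ₀)/SE = (68.00 - 74)/1.1832 = -5.0710
Critical value: t_{0.025,34} = ±2.032
p-value < 0.0001
Decision: reject H₀

Answer: t = -5.0710, reject H₀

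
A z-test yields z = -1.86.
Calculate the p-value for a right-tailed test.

Answer: p-value ≈ 0.9686

Derivation:
For z = -1.86:
p = P(Z > -1.86) = 1 - Φ(-1.86) = 0.9686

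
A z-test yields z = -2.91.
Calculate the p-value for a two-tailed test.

Answer: p-value ≈ 0.0036

Derivation:
For z = -2.91:
p = 2×P(Z > |-2.91|) = 2×(1 - Φ(2.91)) = 0.0036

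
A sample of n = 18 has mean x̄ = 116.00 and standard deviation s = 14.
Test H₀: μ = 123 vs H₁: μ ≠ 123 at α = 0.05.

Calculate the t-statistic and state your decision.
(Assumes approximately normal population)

df = n - 1 = 17
SE = s/√n = 14/√18 = 3.2998
t = (x̄ - μ₀)/SE = (116.00 - 123)/3.2998 = -2.1213
Critical value: t_{0.025,17} = ±2.110
p-value ≈ 0.0489
Decision: reject H₀

Answer: t = -2.1213, reject H₀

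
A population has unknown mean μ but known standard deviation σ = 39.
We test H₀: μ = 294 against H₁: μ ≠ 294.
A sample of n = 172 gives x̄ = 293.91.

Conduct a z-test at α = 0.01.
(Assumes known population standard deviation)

Standard error: SE = σ/√n = 39/√172 = 2.9737
z-statistic: z = (x̄ - μ₀)/SE = (293.91 - 294)/2.9737 = -0.0303
Critical value: ±2.576
p-value = 0.9758
Decision: fail to reject H₀

Answer: z = -0.0303, fail to reject H₀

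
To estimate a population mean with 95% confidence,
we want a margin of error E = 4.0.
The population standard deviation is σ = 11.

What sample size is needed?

Answer: n = 30

Derivation:
z_0.025 = 1.960
n = (z×σ/E)² = (1.960×11/4.0)²
n = 29.0521
Round up: n = 30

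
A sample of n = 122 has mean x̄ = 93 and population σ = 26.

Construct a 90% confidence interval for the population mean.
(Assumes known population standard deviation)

Confidence level: 90%, α = 0.1
z_0.05 = 1.645
SE = σ/√n = 26/√122 = 2.3539
Margin of error = 1.645 × 2.3539 = 3.8722
CI: x̄ ± margin = 93 ± 3.8722
CI: (89.1278, 96.8722)

Answer: (89.1278, 96.8722)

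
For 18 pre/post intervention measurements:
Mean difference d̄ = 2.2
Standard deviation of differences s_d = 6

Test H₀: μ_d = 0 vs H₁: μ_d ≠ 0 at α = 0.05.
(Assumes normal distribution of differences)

df = n - 1 = 17
SE = s_d/√n = 6/√18 = 1.4142
t = d̄/SE = 2.2/1.4142 = 1.5556
Critical value: t_{0.025,17} = ±2.110
p-value ≈ 0.1382
Decision: fail to reject H₀

Answer: t = 1.5556, fail to reject H₀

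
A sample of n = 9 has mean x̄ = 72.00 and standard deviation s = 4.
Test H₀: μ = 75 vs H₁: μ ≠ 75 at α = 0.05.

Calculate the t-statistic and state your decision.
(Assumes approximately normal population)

Answer: t = -2.2501, fail to reject H₀

Derivation:
df = n - 1 = 8
SE = s/√n = 4/√9 = 1.3333
t = (x̄ - μ₀)/SE = (72.00 - 75)/1.3333 = -2.2501
Critical value: t_{0.025,8} = ±2.306
p-value ≈ 0.0546
Decision: fail to reject H₀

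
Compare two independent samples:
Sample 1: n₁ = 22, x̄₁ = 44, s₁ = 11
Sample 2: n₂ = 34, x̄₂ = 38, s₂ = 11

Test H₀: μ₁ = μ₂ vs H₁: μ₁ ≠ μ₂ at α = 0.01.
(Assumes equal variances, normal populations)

Pooled variance: s²_p = [21×11² + 33×11²]/(54) = 121.0000
s_p = 11.0000
SE = s_p×√(1/n₁ + 1/n₂) = 11.0000×√(1/22 + 1/34) = 3.0098
t = (x̄₁ - x̄₂)/SE = (44 - 38)/3.0098 = 1.9935
df = 54, t-critical = ±2.670
Decision: fail to reject H₀

Answer: t = 1.9935, fail to reject H₀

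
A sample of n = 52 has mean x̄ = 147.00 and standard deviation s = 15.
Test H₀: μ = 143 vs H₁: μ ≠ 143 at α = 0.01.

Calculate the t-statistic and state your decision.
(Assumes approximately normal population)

df = n - 1 = 51
SE = s/√n = 15/√52 = 2.0801
t = (x̄ - μ₀)/SE = (147.00 - 143)/2.0801 = 1.9230
Critical value: t_{0.005,51} = ±2.676
p-value ≈ 0.0601
Decision: fail to reject H₀

Answer: t = 1.9230, fail to reject H₀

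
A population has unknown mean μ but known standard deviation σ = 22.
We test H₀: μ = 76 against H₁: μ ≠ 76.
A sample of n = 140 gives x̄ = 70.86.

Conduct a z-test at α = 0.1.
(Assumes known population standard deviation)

Standard error: SE = σ/√n = 22/√140 = 1.8593
z-statistic: z = (x̄ - μ₀)/SE = (70.86 - 76)/1.8593 = -2.7645
Critical value: ±1.645
p-value = 0.0057
Decision: reject H₀

Answer: z = -2.7645, reject H₀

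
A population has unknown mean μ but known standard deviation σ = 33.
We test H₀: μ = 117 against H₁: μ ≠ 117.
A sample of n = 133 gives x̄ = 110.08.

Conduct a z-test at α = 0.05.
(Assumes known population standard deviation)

Standard error: SE = σ/√n = 33/√133 = 2.8615
z-statistic: z = (x̄ - μ₀)/SE = (110.08 - 117)/2.8615 = -2.4183
Critical value: ±1.960
p-value = 0.0156
Decision: reject H₀

Answer: z = -2.4183, reject H₀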